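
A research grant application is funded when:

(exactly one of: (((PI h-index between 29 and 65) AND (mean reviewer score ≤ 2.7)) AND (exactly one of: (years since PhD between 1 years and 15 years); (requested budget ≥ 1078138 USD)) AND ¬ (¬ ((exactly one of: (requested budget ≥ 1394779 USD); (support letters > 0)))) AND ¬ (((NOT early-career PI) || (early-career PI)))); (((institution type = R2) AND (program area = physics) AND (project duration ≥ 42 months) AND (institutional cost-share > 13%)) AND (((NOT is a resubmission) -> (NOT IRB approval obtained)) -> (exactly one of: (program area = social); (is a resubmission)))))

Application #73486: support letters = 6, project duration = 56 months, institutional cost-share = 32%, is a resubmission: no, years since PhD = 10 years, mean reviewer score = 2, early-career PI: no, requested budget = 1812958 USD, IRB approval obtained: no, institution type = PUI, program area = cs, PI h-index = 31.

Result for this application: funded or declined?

Atomic conditions:
  PI h-index between 29 and 65: 31 in [29, 65] is true
  mean reviewer score ≤ 2.7: 2 ≤ 2.7 is true
  years since PhD between 1 years and 15 years: 10 in [1, 15] is true
  requested budget ≥ 1078138 USD: 1812958 ≥ 1078138 is true
  requested budget ≥ 1394779 USD: 1812958 ≥ 1394779 is true
  support letters > 0: 6 > 0 is true
  NOT early-career PI: no → true
  early-career PI: no → false
  institution type = R2: PUI == R2 is false
  program area = physics: cs == physics is false
  project duration ≥ 42 months: 56 ≥ 42 is true
  institutional cost-share > 13%: 32 > 13 is true
  NOT is a resubmission: no → true
  NOT IRB approval obtained: no → true
  program area = social: cs == social is false
  is a resubmission: no → false
Combine:
[1.1] true AND true = true
[1.2] exactly-one(true, true) = false
[1.3.1.1] exactly-one(true, true) = false
[1.3.1] NOT false = true
[1.3] NOT true = false
[1.4.1] true OR false = true
[1.4] NOT true = false
[1] true AND false AND false AND false = false
[2.1] false AND false AND true AND true = false
[2.2.1] true → true = true
[2.2.2] exactly-one(false, false) = false
[2.2] true → false = false
[2] false AND false = false
[root] exactly-one(false, false) = false
Overall: false → declined

Declined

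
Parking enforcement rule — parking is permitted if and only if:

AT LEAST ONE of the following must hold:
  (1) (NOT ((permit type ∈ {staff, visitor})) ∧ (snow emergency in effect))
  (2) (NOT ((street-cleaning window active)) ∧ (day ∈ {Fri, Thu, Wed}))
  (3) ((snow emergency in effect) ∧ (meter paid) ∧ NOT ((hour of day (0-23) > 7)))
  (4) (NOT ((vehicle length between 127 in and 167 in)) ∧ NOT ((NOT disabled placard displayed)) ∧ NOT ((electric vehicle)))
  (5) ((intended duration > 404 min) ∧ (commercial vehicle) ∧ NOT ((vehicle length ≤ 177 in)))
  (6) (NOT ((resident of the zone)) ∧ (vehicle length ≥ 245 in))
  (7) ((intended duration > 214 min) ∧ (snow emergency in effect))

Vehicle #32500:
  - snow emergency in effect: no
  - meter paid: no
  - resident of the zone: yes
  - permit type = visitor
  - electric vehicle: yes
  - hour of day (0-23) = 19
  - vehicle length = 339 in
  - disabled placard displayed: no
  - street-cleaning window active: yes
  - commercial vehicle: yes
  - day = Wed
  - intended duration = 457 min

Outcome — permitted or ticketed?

Permitted

Atomic conditions:
  permit type ∈ {staff, visitor}: visitor is in the set → true
  snow emergency in effect: no → false
  street-cleaning window active: yes → true
  day ∈ {Fri, Thu, Wed}: Wed is in the set → true
  meter paid: no → false
  hour of day (0-23) > 7: 19 > 7 is true
  vehicle length between 127 in and 167 in: 339 in [127, 167] is false
  NOT disabled placard displayed: no → true
  electric vehicle: yes → true
  intended duration > 404 min: 457 > 404 is true
  commercial vehicle: yes → true
  vehicle length ≤ 177 in: 339 ≤ 177 is false
  resident of the zone: yes → true
  vehicle length ≥ 245 in: 339 ≥ 245 is true
  intended duration > 214 min: 457 > 214 is true
Combine:
[1.1] NOT true = false
[1] false AND false = false
[2.1] NOT true = false
[2] false AND true = false
[3.3] NOT true = false
[3] false AND false AND false = false
[4.1] NOT false = true
[4.2] NOT true = false
[4.3] NOT true = false
[4] true AND false AND false = false
[5.3] NOT false = true
[5] true AND true AND true = true
[6.1] NOT true = false
[6] false AND true = false
[7] true AND false = false
[root] false OR false OR false OR false OR true OR false OR false = true
Overall: true → permitted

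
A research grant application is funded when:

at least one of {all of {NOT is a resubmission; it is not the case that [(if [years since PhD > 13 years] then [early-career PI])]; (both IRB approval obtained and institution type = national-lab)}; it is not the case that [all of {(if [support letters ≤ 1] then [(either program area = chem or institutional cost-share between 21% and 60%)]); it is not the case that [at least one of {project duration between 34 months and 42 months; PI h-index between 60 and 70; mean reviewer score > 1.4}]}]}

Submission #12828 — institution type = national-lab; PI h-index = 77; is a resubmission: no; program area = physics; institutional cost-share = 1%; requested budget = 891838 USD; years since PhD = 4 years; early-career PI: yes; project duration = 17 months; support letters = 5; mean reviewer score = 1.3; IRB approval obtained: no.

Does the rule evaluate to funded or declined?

Atomic conditions:
  NOT is a resubmission: no → true
  years since PhD > 13 years: 4 > 13 is false
  early-career PI: yes → true
  IRB approval obtained: no → false
  institution type = national-lab: national-lab == national-lab is true
  support letters ≤ 1: 5 ≤ 1 is false
  program area = chem: physics == chem is false
  institutional cost-share between 21% and 60%: 1 in [21, 60] is false
  project duration between 34 months and 42 months: 17 in [34, 42] is false
  PI h-index between 60 and 70: 77 in [60, 70] is false
  mean reviewer score > 1.4: 1.3 > 1.4 is false
Combine:
[1.2.1] false → true (antecedent false ⇒ implication holds) = true
[1.2] NOT true = false
[1.3] false AND true = false
[1] true AND false AND false = false
[2.1.1.2] false OR false = false
[2.1.1] false → false (antecedent false ⇒ implication holds) = true
[2.1.2.1] false OR false OR false = false
[2.1.2] NOT false = true
[2.1] true AND true = true
[2] NOT true = false
[root] false OR false = false
Overall: false → declined

Declined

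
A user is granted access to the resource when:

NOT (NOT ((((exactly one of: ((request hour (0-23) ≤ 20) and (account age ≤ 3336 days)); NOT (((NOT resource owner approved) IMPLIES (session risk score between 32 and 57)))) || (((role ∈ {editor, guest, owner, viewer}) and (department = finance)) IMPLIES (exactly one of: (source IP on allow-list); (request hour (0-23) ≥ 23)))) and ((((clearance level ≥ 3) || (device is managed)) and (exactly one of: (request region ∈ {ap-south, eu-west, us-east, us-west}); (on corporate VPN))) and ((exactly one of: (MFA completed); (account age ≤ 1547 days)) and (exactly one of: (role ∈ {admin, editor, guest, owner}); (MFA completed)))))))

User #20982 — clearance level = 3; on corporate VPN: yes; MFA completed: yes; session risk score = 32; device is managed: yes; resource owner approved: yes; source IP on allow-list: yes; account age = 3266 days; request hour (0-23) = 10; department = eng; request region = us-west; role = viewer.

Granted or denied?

Denied

Atomic conditions:
  request hour (0-23) ≤ 20: 10 ≤ 20 is true
  account age ≤ 3336 days: 3266 ≤ 3336 is true
  NOT resource owner approved: yes → false
  session risk score between 32 and 57: 32 in [32, 57] is true
  role ∈ {editor, guest, owner, viewer}: viewer is in the set → true
  department = finance: eng == finance is false
  source IP on allow-list: yes → true
  request hour (0-23) ≥ 23: 10 ≥ 23 is false
  clearance level ≥ 3: 3 ≥ 3 is true
  device is managed: yes → true
  request region ∈ {ap-south, eu-west, us-east, us-west}: us-west is in the set → true
  on corporate VPN: yes → true
  MFA completed: yes → true
  account age ≤ 1547 days: 3266 ≤ 1547 is false
  role ∈ {admin, editor, guest, owner}: viewer is not in the set → false
Combine:
[1.1.1.1.1] true AND true = true
[1.1.1.1.2.1] false → true (antecedent false ⇒ implication holds) = true
[1.1.1.1.2] NOT true = false
[1.1.1.1] exactly-one(true, false) = true
[1.1.1.2.1] true AND false = false
[1.1.1.2.2] exactly-one(true, false) = true
[1.1.1.2] false → true (antecedent false ⇒ implication holds) = true
[1.1.1] true OR true = true
[1.1.2.1.1] true OR true = true
[1.1.2.1.2] exactly-one(true, true) = false
[1.1.2.1] true AND false = false
[1.1.2.2.1] exactly-one(true, false) = true
[1.1.2.2.2] exactly-one(false, true) = true
[1.1.2.2] true AND true = true
[1.1.2] false AND true = false
[1.1] true AND false = false
[1] NOT false = true
[root] NOT true = false
Overall: false → denied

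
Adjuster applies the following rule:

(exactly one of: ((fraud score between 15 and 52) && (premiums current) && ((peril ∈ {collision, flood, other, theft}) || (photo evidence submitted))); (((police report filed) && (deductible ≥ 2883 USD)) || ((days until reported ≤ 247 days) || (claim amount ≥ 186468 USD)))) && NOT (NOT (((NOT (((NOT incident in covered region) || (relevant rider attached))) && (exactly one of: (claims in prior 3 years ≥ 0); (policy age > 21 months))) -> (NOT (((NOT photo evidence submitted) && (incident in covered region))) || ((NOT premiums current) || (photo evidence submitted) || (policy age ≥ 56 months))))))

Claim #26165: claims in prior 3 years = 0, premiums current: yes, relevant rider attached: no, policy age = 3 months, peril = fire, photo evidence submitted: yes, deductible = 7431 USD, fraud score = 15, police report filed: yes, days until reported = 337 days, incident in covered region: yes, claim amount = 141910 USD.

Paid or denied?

Atomic conditions:
  fraud score between 15 and 52: 15 in [15, 52] is true
  premiums current: yes → true
  peril ∈ {collision, flood, other, theft}: fire is not in the set → false
  photo evidence submitted: yes → true
  police report filed: yes → true
  deductible ≥ 2883 USD: 7431 ≥ 2883 is true
  days until reported ≤ 247 days: 337 ≤ 247 is false
  claim amount ≥ 186468 USD: 141910 ≥ 186468 is false
  NOT incident in covered region: yes → false
  relevant rider attached: no → false
  claims in prior 3 years ≥ 0: 0 ≥ 0 is true
  policy age > 21 months: 3 > 21 is false
  NOT photo evidence submitted: yes → false
  incident in covered region: yes → true
  NOT premiums current: yes → false
  policy age ≥ 56 months: 3 ≥ 56 is false
Combine:
[1.1.3] false OR true = true
[1.1] true AND true AND true = true
[1.2.1] true AND true = true
[1.2.2] false OR false = false
[1.2] true OR false = true
[1] exactly-one(true, true) = false
[2.1.1.1.1.1] false OR false = false
[2.1.1.1.1] NOT false = true
[2.1.1.1.2] exactly-one(true, false) = true
[2.1.1.1] true AND true = true
[2.1.1.2.1.1] false AND true = false
[2.1.1.2.1] NOT false = true
[2.1.1.2.2] false OR true OR false = true
[2.1.1.2] true OR true = true
[2.1.1] true → true = true
[2.1] NOT true = false
[2] NOT false = true
[root] false AND true = false
Overall: false → denied

Denied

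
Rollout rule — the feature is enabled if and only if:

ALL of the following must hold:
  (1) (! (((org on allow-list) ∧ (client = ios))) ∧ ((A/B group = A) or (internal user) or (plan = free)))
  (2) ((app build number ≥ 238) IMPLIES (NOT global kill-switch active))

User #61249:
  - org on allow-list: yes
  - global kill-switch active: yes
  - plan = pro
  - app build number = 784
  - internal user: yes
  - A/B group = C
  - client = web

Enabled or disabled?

Disabled

Atomic conditions:
  org on allow-list: yes → true
  client = ios: web == ios is false
  A/B group = A: C == A is false
  internal user: yes → true
  plan = free: pro == free is false
  app build number ≥ 238: 784 ≥ 238 is true
  NOT global kill-switch active: yes → false
Combine:
[1.1.1] true AND false = false
[1.1] NOT false = true
[1.2] false OR true OR false = true
[1] true AND true = true
[2] true → false = false
[root] true AND false = false
Overall: false → disabled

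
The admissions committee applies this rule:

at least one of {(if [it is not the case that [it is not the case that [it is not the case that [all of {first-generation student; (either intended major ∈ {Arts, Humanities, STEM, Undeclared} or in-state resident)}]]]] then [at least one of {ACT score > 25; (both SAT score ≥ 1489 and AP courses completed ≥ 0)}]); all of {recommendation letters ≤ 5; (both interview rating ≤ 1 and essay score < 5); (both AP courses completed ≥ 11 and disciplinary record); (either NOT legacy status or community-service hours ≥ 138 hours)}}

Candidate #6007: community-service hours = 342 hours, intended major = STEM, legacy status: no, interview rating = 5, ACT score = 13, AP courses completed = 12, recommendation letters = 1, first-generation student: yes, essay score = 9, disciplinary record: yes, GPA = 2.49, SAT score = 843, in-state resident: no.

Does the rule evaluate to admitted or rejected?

Admitted

Atomic conditions:
  first-generation student: yes → true
  intended major ∈ {Arts, Humanities, STEM, Undeclared}: STEM is in the set → true
  in-state resident: no → false
  ACT score > 25: 13 > 25 is false
  SAT score ≥ 1489: 843 ≥ 1489 is false
  AP courses completed ≥ 0: 12 ≥ 0 is true
  recommendation letters ≤ 5: 1 ≤ 5 is true
  interview rating ≤ 1: 5 ≤ 1 is false
  essay score < 5: 9 < 5 is false
  AP courses completed ≥ 11: 12 ≥ 11 is true
  disciplinary record: yes → true
  NOT legacy status: no → true
  community-service hours ≥ 138 hours: 342 ≥ 138 is true
Combine:
[1.1.1.1.1.2] true OR false = true
[1.1.1.1.1] true AND true = true
[1.1.1.1] NOT true = false
[1.1.1] NOT false = true
[1.1] NOT true = false
[1.2.2] false AND true = false
[1.2] false OR false = false
[1] false → false (antecedent false ⇒ implication holds) = true
[2.2] false AND false = false
[2.3] true AND true = true
[2.4] true OR true = true
[2] true AND false AND true AND true = false
[root] true OR false = true
Overall: true → admitted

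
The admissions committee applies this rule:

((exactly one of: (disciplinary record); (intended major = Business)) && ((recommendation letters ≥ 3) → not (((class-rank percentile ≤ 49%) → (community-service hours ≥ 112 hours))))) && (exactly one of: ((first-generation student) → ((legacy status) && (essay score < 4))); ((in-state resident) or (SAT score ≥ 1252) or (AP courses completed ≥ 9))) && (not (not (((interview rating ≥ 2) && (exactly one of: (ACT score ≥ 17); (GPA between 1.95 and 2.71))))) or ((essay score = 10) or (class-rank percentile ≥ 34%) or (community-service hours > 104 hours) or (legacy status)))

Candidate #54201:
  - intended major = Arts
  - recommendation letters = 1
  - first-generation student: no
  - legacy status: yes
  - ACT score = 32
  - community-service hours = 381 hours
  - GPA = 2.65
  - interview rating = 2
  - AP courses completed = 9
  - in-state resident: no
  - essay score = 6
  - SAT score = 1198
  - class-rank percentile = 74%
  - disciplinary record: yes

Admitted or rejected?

Rejected

Atomic conditions:
  disciplinary record: yes → true
  intended major = Business: Arts == Business is false
  recommendation letters ≥ 3: 1 ≥ 3 is false
  class-rank percentile ≤ 49%: 74 ≤ 49 is false
  community-service hours ≥ 112 hours: 381 ≥ 112 is true
  first-generation student: no → false
  legacy status: yes → true
  essay score < 4: 6 < 4 is false
  in-state resident: no → false
  SAT score ≥ 1252: 1198 ≥ 1252 is false
  AP courses completed ≥ 9: 9 ≥ 9 is true
  interview rating ≥ 2: 2 ≥ 2 is true
  ACT score ≥ 17: 32 ≥ 17 is true
  GPA between 1.95 and 2.71: 2.65 in [1.95, 2.71] is true
  essay score = 10: 6 == 10 is false
  class-rank percentile ≥ 34%: 74 ≥ 34 is true
  community-service hours > 104 hours: 381 > 104 is true
Combine:
[1.1] exactly-one(true, false) = true
[1.2.2.1] false → true (antecedent false ⇒ implication holds) = true
[1.2.2] NOT true = false
[1.2] false → false (antecedent false ⇒ implication holds) = true
[1] true AND true = true
[2.1.2] true AND false = false
[2.1] false → false (antecedent false ⇒ implication holds) = true
[2.2] false OR false OR true = true
[2] exactly-one(true, true) = false
[3.1.1.1.2] exactly-one(true, true) = false
[3.1.1.1] true AND false = false
[3.1.1] NOT false = true
[3.1] NOT true = false
[3.2] false OR true OR true OR true = true
[3] false OR true = true
[root] true AND false AND true = false
Overall: false → rejected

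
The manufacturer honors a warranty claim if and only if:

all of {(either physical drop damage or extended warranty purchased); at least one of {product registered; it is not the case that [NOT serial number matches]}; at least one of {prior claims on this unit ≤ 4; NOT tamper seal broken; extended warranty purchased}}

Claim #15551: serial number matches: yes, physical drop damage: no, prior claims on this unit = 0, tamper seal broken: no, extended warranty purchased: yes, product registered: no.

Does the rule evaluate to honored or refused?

Atomic conditions:
  physical drop damage: no → false
  extended warranty purchased: yes → true
  product registered: no → false
  NOT serial number matches: yes → false
  prior claims on this unit ≤ 4: 0 ≤ 4 is true
  NOT tamper seal broken: no → true
Combine:
[1] false OR true = true
[2.2] NOT false = true
[2] false OR true = true
[3] true OR true OR true = true
[root] true AND true AND true = true
Overall: true → honored

Honored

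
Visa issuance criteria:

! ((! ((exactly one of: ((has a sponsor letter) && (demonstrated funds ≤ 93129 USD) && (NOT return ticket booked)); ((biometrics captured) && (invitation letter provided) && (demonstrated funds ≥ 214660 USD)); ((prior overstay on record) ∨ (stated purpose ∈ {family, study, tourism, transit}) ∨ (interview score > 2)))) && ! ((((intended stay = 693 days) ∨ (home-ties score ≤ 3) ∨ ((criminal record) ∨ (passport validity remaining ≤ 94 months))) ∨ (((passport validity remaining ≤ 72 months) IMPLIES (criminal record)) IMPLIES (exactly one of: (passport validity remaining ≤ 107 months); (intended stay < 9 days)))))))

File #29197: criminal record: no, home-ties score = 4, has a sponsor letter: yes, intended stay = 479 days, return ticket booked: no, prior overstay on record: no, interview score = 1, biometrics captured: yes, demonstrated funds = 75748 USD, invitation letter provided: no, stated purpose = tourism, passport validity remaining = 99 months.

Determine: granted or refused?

Atomic conditions:
  has a sponsor letter: yes → true
  demonstrated funds ≤ 93129 USD: 75748 ≤ 93129 is true
  NOT return ticket booked: no → true
  biometrics captured: yes → true
  invitation letter provided: no → false
  demonstrated funds ≥ 214660 USD: 75748 ≥ 214660 is false
  prior overstay on record: no → false
  stated purpose ∈ {family, study, tourism, transit}: tourism is in the set → true
  interview score > 2: 1 > 2 is false
  intended stay = 693 days: 479 == 693 is false
  home-ties score ≤ 3: 4 ≤ 3 is false
  criminal record: no → false
  passport validity remaining ≤ 94 months: 99 ≤ 94 is false
  passport validity remaining ≤ 72 months: 99 ≤ 72 is false
  passport validity remaining ≤ 107 months: 99 ≤ 107 is true
  intended stay < 9 days: 479 < 9 is false
Combine:
[1.1.1.1] true AND true AND true = true
[1.1.1.2] true AND false AND false = false
[1.1.1.3] false OR true OR false = true
[1.1.1] exactly-one(true, false, true) = false
[1.1] NOT false = true
[1.2.1.1.3] false OR false = false
[1.2.1.1] false OR false OR false = false
[1.2.1.2.1] false → false (antecedent false ⇒ implication holds) = true
[1.2.1.2.2] exactly-one(true, false) = true
[1.2.1.2] true → true = true
[1.2.1] false OR true = true
[1.2] NOT true = false
[1] true AND false = false
[root] NOT false = true
Overall: true → granted

Granted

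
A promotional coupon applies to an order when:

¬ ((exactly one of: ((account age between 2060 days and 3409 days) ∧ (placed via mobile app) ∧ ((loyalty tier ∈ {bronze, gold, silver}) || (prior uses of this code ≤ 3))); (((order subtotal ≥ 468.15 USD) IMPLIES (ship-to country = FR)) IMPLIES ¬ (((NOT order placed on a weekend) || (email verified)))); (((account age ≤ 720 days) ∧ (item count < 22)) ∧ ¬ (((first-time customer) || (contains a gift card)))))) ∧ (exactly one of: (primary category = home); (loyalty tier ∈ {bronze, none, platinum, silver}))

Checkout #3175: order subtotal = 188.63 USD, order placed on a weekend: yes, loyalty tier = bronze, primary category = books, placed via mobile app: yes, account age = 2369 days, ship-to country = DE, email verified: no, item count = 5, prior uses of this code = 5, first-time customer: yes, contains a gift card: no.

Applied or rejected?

Atomic conditions:
  account age between 2060 days and 3409 days: 2369 in [2060, 3409] is true
  placed via mobile app: yes → true
  loyalty tier ∈ {bronze, gold, silver}: bronze is in the set → true
  prior uses of this code ≤ 3: 5 ≤ 3 is false
  order subtotal ≥ 468.15 USD: 188.63 ≥ 468.15 is false
  ship-to country = FR: DE == FR is false
  NOT order placed on a weekend: yes → false
  email verified: no → false
  account age ≤ 720 days: 2369 ≤ 720 is false
  item count < 22: 5 < 22 is true
  first-time customer: yes → true
  contains a gift card: no → false
  primary category = home: books == home is false
  loyalty tier ∈ {bronze, none, platinum, silver}: bronze is in the set → true
Combine:
[1.1.1.3] true OR false = true
[1.1.1] true AND true AND true = true
[1.1.2.1] false → false (antecedent false ⇒ implication holds) = true
[1.1.2.2.1] false OR false = false
[1.1.2.2] NOT false = true
[1.1.2] true → true = true
[1.1.3.1] false AND true = false
[1.1.3.2.1] true OR false = true
[1.1.3.2] NOT true = false
[1.1.3] false AND false = false
[1.1] exactly-one(true, true, false) = false
[1] NOT false = true
[2] exactly-one(false, true) = true
[root] true AND true = true
Overall: true → applied

Applied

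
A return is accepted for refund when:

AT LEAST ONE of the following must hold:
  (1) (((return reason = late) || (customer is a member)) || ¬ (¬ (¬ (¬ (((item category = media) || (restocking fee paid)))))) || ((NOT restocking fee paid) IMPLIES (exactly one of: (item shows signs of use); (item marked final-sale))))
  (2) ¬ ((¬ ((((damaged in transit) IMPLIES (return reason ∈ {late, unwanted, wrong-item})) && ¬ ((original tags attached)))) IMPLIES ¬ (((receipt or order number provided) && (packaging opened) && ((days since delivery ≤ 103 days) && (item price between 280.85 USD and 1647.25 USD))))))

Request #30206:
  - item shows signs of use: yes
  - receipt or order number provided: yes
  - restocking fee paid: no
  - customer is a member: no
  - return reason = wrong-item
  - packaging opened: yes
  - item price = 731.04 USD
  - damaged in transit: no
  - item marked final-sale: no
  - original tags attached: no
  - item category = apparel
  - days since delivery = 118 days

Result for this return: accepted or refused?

Accepted

Atomic conditions:
  return reason = late: wrong-item == late is false
  customer is a member: no → false
  item category = media: apparel == media is false
  restocking fee paid: no → false
  NOT restocking fee paid: no → true
  item shows signs of use: yes → true
  item marked final-sale: no → false
  damaged in transit: no → false
  return reason ∈ {late, unwanted, wrong-item}: wrong-item is in the set → true
  original tags attached: no → false
  receipt or order number provided: yes → true
  packaging opened: yes → true
  days since delivery ≤ 103 days: 118 ≤ 103 is false
  item price between 280.85 USD and 1647.25 USD: 731.04 in [280.85, 1647.25] is true
Combine:
[1.1] false OR false = false
[1.2.1.1.1.1] false OR false = false
[1.2.1.1.1] NOT false = true
[1.2.1.1] NOT true = false
[1.2.1] NOT false = true
[1.2] NOT true = false
[1.3.2] exactly-one(true, false) = true
[1.3] true → true = true
[1] false OR false OR true = true
[2.1.1.1.1] false → true (antecedent false ⇒ implication holds) = true
[2.1.1.1.2] NOT false = true
[2.1.1.1] true AND true = true
[2.1.1] NOT true = false
[2.1.2.1.3] false AND true = false
[2.1.2.1] true AND true AND false = false
[2.1.2] NOT false = true
[2.1] false → true (antecedent false ⇒ implication holds) = true
[2] NOT true = false
[root] true OR false = true
Overall: true → accepted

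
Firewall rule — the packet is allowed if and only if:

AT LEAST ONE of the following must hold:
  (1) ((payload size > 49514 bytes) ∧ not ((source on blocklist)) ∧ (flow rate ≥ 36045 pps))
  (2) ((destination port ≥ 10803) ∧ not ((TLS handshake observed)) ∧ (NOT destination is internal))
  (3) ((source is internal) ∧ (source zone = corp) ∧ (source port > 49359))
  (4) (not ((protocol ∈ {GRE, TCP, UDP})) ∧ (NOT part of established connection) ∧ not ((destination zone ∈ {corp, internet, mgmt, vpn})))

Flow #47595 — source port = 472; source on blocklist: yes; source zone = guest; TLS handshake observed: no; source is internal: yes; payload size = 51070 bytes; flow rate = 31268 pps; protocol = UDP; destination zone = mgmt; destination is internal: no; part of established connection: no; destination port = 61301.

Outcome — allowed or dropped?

Allowed

Atomic conditions:
  payload size > 49514 bytes: 51070 > 49514 is true
  source on blocklist: yes → true
  flow rate ≥ 36045 pps: 31268 ≥ 36045 is false
  destination port ≥ 10803: 61301 ≥ 10803 is true
  TLS handshake observed: no → false
  NOT destination is internal: no → true
  source is internal: yes → true
  source zone = corp: guest == corp is false
  source port > 49359: 472 > 49359 is false
  protocol ∈ {GRE, TCP, UDP}: UDP is in the set → true
  NOT part of established connection: no → true
  destination zone ∈ {corp, internet, mgmt, vpn}: mgmt is in the set → true
Combine:
[1.2] NOT true = false
[1] true AND false AND false = false
[2.2] NOT false = true
[2] true AND true AND true = true
[3] true AND false AND false = false
[4.1] NOT true = false
[4.3] NOT true = false
[4] false AND true AND false = false
[root] false OR true OR false OR false = true
Overall: true → allowed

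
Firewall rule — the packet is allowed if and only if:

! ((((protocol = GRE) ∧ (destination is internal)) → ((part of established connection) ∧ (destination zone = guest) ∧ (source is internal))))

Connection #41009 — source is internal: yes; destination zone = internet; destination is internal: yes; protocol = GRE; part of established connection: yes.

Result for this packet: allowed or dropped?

Atomic conditions:
  protocol = GRE: GRE == GRE is true
  destination is internal: yes → true
  part of established connection: yes → true
  destination zone = guest: internet == guest is false
  source is internal: yes → true
Combine:
[1.1] true AND true = true
[1.2] true AND false AND true = false
[1] true → false = false
[root] NOT false = true
Overall: true → allowed

Allowed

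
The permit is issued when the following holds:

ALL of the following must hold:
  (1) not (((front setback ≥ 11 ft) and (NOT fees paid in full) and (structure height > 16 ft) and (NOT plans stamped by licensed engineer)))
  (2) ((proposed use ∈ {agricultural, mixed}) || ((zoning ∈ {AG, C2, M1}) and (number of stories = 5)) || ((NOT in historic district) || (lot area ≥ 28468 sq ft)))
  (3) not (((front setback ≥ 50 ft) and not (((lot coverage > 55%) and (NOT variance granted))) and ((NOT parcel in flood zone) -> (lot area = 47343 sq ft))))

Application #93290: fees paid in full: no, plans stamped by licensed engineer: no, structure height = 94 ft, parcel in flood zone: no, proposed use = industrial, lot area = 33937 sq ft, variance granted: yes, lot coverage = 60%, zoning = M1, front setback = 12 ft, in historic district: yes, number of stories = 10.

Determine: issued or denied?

Atomic conditions:
  front setback ≥ 11 ft: 12 ≥ 11 is true
  NOT fees paid in full: no → true
  structure height > 16 ft: 94 > 16 is true
  NOT plans stamped by licensed engineer: no → true
  proposed use ∈ {agricultural, mixed}: industrial is not in the set → false
  zoning ∈ {AG, C2, M1}: M1 is in the set → true
  number of stories = 5: 10 == 5 is false
  NOT in historic district: yes → false
  lot area ≥ 28468 sq ft: 33937 ≥ 28468 is true
  front setback ≥ 50 ft: 12 ≥ 50 is false
  lot coverage > 55%: 60 > 55 is true
  NOT variance granted: yes → false
  NOT parcel in flood zone: no → true
  lot area = 47343 sq ft: 33937 == 47343 is false
Combine:
[1.1] true AND true AND true AND true = true
[1] NOT true = false
[2.2] true AND false = false
[2.3] false OR true = true
[2] false OR false OR true = true
[3.1.2.1] true AND false = false
[3.1.2] NOT false = true
[3.1.3] true → false = false
[3.1] false AND true AND false = false
[3] NOT false = true
[root] false AND true AND true = false
Overall: false → denied

Denied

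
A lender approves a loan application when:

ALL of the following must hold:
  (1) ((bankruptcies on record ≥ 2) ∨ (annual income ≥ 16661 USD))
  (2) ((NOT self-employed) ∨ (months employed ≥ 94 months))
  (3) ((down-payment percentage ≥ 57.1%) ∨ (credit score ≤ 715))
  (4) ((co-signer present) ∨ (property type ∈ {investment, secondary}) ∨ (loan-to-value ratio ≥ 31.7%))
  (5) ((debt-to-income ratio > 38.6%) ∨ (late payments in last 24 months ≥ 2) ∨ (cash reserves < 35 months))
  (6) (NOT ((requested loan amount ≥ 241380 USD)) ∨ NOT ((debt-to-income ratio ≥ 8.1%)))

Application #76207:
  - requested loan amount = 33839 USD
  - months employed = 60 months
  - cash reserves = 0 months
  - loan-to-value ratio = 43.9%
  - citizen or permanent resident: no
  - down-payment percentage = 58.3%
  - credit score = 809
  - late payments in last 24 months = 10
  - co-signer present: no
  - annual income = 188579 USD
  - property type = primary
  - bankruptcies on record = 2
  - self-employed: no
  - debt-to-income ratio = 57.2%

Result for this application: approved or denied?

Approved

Atomic conditions:
  bankruptcies on record ≥ 2: 2 ≥ 2 is true
  annual income ≥ 16661 USD: 188579 ≥ 16661 is true
  NOT self-employed: no → true
  months employed ≥ 94 months: 60 ≥ 94 is false
  down-payment percentage ≥ 57.1%: 58.3 ≥ 57.1 is true
  credit score ≤ 715: 809 ≤ 715 is false
  co-signer present: no → false
  property type ∈ {investment, secondary}: primary is not in the set → false
  loan-to-value ratio ≥ 31.7%: 43.9 ≥ 31.7 is true
  debt-to-income ratio > 38.6%: 57.2 > 38.6 is true
  late payments in last 24 months ≥ 2: 10 ≥ 2 is true
  cash reserves < 35 months: 0 < 35 is true
  requested loan amount ≥ 241380 USD: 33839 ≥ 241380 is false
  debt-to-income ratio ≥ 8.1%: 57.2 ≥ 8.1 is true
Combine:
[1] true OR true = true
[2] true OR false = true
[3] true OR false = true
[4] false OR false OR true = true
[5] true OR true OR true = true
[6.1] NOT false = true
[6.2] NOT true = false
[6] true OR false = true
[root] true AND true AND true AND true AND true AND true = true
Overall: true → approved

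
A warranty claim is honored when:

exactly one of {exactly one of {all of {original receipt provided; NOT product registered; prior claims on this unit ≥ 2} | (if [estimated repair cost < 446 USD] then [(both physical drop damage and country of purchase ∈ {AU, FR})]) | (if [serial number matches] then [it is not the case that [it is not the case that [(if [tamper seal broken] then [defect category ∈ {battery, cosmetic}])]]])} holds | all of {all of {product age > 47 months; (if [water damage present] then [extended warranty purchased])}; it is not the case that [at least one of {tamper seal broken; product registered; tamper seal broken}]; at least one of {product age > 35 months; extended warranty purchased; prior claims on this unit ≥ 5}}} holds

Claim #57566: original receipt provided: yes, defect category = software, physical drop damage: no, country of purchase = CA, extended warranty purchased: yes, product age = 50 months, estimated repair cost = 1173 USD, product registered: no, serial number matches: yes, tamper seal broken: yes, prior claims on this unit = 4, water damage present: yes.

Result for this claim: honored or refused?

Atomic conditions:
  original receipt provided: yes → true
  NOT product registered: no → true
  prior claims on this unit ≥ 2: 4 ≥ 2 is true
  estimated repair cost < 446 USD: 1173 < 446 is false
  physical drop damage: no → false
  country of purchase ∈ {AU, FR}: CA is not in the set → false
  serial number matches: yes → true
  tamper seal broken: yes → true
  defect category ∈ {battery, cosmetic}: software is not in the set → false
  product age > 47 months: 50 > 47 is true
  water damage present: yes → true
  extended warranty purchased: yes → true
  product registered: no → false
  product age > 35 months: 50 > 35 is true
  prior claims on this unit ≥ 5: 4 ≥ 5 is false
Combine:
[1.1] true AND true AND true = true
[1.2.2] false AND false = false
[1.2] false → false (antecedent false ⇒ implication holds) = true
[1.3.2.1.1] true → false = false
[1.3.2.1] NOT false = true
[1.3.2] NOT true = false
[1.3] true → false = false
[1] exactly-one(true, true, false) = false
[2.1.2] true → true = true
[2.1] true AND true = true
[2.2.1] true OR false OR true = true
[2.2] NOT true = false
[2.3] true OR true OR false = true
[2] true AND false AND true = false
[root] exactly-one(false, false) = false
Overall: false → refused

Refused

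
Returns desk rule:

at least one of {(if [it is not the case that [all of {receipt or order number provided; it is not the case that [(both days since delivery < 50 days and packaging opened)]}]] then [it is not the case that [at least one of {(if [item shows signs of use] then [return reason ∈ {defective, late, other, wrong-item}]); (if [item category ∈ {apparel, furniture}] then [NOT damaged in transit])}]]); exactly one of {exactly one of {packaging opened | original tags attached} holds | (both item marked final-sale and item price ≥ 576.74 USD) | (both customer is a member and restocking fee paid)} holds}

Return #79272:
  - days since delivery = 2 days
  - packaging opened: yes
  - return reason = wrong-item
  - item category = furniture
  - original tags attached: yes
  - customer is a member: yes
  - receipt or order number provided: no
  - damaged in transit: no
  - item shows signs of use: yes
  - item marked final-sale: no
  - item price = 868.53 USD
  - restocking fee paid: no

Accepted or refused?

Refused

Atomic conditions:
  receipt or order number provided: no → false
  days since delivery < 50 days: 2 < 50 is true
  packaging opened: yes → true
  item shows signs of use: yes → true
  return reason ∈ {defective, late, other, wrong-item}: wrong-item is in the set → true
  item category ∈ {apparel, furniture}: furniture is in the set → true
  NOT damaged in transit: no → true
  original tags attached: yes → true
  item marked final-sale: no → false
  item price ≥ 576.74 USD: 868.53 ≥ 576.74 is true
  customer is a member: yes → true
  restocking fee paid: no → false
Combine:
[1.1.1.2.1] true AND true = true
[1.1.1.2] NOT true = false
[1.1.1] false AND false = false
[1.1] NOT false = true
[1.2.1.1] true → true = true
[1.2.1.2] true → true = true
[1.2.1] true OR true = true
[1.2] NOT true = false
[1] true → false = false
[2.1] exactly-one(true, true) = false
[2.2] false AND true = false
[2.3] true AND false = false
[2] exactly-one(false, false, false) = false
[root] false OR false = false
Overall: false → refused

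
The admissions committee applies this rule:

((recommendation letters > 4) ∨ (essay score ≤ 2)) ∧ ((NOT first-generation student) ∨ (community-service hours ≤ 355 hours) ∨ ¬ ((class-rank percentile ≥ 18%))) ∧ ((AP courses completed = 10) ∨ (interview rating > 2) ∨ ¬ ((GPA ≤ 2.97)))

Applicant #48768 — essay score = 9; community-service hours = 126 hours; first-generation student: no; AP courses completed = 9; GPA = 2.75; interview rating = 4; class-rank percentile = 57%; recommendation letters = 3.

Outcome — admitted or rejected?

Rejected

Atomic conditions:
  recommendation letters > 4: 3 > 4 is false
  essay score ≤ 2: 9 ≤ 2 is false
  NOT first-generation student: no → true
  community-service hours ≤ 355 hours: 126 ≤ 355 is true
  class-rank percentile ≥ 18%: 57 ≥ 18 is true
  AP courses completed = 10: 9 == 10 is false
  interview rating > 2: 4 > 2 is true
  GPA ≤ 2.97: 2.75 ≤ 2.97 is true
Combine:
[1] false OR false = false
[2.3] NOT true = false
[2] true OR true OR false = true
[3.3] NOT true = false
[3] false OR true OR false = true
[root] false AND true AND true = false
Overall: false → rejected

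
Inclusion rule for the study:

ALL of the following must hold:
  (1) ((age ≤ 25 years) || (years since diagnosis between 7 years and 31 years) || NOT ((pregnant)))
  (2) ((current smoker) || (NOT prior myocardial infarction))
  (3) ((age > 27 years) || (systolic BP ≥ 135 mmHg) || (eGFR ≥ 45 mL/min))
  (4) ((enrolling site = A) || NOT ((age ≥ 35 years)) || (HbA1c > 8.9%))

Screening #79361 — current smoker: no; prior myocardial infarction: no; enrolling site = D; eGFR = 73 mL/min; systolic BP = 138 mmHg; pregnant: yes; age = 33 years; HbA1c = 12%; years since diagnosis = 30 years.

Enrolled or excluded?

Enrolled

Atomic conditions:
  age ≤ 25 years: 33 ≤ 25 is false
  years since diagnosis between 7 years and 31 years: 30 in [7, 31] is true
  pregnant: yes → true
  current smoker: no → false
  NOT prior myocardial infarction: no → true
  age > 27 years: 33 > 27 is true
  systolic BP ≥ 135 mmHg: 138 ≥ 135 is true
  eGFR ≥ 45 mL/min: 73 ≥ 45 is true
  enrolling site = A: D == A is false
  age ≥ 35 years: 33 ≥ 35 is false
  HbA1c > 8.9%: 12 > 8.9 is true
Combine:
[1.3] NOT true = false
[1] false OR true OR false = true
[2] false OR true = true
[3] true OR true OR true = true
[4.2] NOT false = true
[4] false OR true OR true = true
[root] true AND true AND true AND true = true
Overall: true → enrolled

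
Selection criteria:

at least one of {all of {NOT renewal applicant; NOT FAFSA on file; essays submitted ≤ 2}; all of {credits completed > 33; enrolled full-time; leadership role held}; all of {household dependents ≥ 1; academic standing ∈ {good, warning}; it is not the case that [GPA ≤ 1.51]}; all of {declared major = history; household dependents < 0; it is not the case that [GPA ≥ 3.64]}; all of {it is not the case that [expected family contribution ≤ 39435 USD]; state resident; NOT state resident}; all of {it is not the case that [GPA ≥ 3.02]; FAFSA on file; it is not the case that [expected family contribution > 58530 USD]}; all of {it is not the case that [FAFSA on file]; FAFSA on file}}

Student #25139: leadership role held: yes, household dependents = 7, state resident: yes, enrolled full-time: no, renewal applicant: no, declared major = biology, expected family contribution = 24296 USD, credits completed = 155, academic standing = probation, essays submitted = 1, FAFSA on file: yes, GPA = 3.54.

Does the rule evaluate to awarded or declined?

Declined

Atomic conditions:
  NOT renewal applicant: no → true
  NOT FAFSA on file: yes → false
  essays submitted ≤ 2: 1 ≤ 2 is true
  credits completed > 33: 155 > 33 is true
  enrolled full-time: no → false
  leadership role held: yes → true
  household dependents ≥ 1: 7 ≥ 1 is true
  academic standing ∈ {good, warning}: probation is not in the set → false
  GPA ≤ 1.51: 3.54 ≤ 1.51 is false
  declared major = history: biology == history is false
  household dependents < 0: 7 < 0 is false
  GPA ≥ 3.64: 3.54 ≥ 3.64 is false
  expected family contribution ≤ 39435 USD: 24296 ≤ 39435 is true
  state resident: yes → true
  NOT state resident: yes → false
  GPA ≥ 3.02: 3.54 ≥ 3.02 is true
  FAFSA on file: yes → true
  expected family contribution > 58530 USD: 24296 > 58530 is false
Combine:
[1] true AND false AND true = false
[2] true AND false AND true = false
[3.3] NOT false = true
[3] true AND false AND true = false
[4.3] NOT false = true
[4] false AND false AND true = false
[5.1] NOT true = false
[5] false AND true AND false = false
[6.1] NOT true = false
[6.3] NOT false = true
[6] false AND true AND true = false
[7.1] NOT true = false
[7] false AND true = false
[root] false OR false OR false OR false OR false OR false OR false = false
Overall: false → declined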